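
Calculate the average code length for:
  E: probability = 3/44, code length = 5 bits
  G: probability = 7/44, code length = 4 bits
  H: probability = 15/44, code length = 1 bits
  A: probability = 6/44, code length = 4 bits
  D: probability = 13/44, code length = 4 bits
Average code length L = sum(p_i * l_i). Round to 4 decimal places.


Weighted contributions p_i * l_i:
  E: (3/44) * 5 = 15/44
  G: (7/44) * 4 = 28/44
  H: (15/44) * 1 = 15/44
  A: (6/44) * 4 = 24/44
  D: (13/44) * 4 = 52/44
Sum = (15 + 28 + 15 + 24 + 52)/44 = 134/44

L = 134/44 = 3.0455 bits/symbol


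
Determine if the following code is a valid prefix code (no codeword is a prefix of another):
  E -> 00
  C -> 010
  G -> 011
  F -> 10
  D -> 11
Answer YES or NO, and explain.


Checking each pair (does one codeword prefix another?):
  E='00' vs C='010': no prefix
  E='00' vs G='011': no prefix
  E='00' vs F='10': no prefix
  E='00' vs D='11': no prefix
  C='010' vs E='00': no prefix
  C='010' vs G='011': no prefix
  C='010' vs F='10': no prefix
  C='010' vs D='11': no prefix
  G='011' vs E='00': no prefix
  G='011' vs C='010': no prefix
  G='011' vs F='10': no prefix
  G='011' vs D='11': no prefix
  F='10' vs E='00': no prefix
  F='10' vs C='010': no prefix
  F='10' vs G='011': no prefix
  F='10' vs D='11': no prefix
  D='11' vs E='00': no prefix
  D='11' vs C='010': no prefix
  D='11' vs G='011': no prefix
  D='11' vs F='10': no prefix
No violation found over all pairs.

YES -- this is a valid prefix code. No codeword is a prefix of any other codeword.


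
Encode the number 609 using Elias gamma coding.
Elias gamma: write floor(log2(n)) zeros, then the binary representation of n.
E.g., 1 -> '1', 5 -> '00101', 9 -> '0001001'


num_bits = floor(log2(609)) + 1 = 10
leading_zeros = num_bits - 1 = 9
binary(609) = 1001100001

Elias gamma(609) = '000000000' + '1001100001' = 0000000001001100001 (19 bits)


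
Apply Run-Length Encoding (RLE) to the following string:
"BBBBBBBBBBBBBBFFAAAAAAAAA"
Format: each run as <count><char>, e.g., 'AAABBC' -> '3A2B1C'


Scanning runs left to right:
  i=0: run of 'B' x 14 -> '14B'
  i=14: run of 'F' x 2 -> '2F'
  i=16: run of 'A' x 9 -> '9A'

RLE = 14B2F9A


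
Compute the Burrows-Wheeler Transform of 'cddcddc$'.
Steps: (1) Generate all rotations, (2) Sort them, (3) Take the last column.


Rotations (sorted):
  0: $cddcddc -> last char: c
  1: c$cddcdd -> last char: d
  2: cddc$cdd -> last char: d
  3: cddcddc$ -> last char: $
  4: dc$cddcd -> last char: d
  5: dcddc$cd -> last char: d
  6: ddc$cddc -> last char: c
  7: ddcddc$c -> last char: c


BWT = cdd$ddcc


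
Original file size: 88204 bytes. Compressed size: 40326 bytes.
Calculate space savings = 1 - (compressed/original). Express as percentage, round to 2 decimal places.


ratio = compressed/original = 40326/88204 = 0.45719
savings = 1 - ratio = 1 - 0.45719 = 0.54281
as a percentage: 0.54281 * 100 = 54.28%

Space savings = 1 - 40326/88204 = 54.28%


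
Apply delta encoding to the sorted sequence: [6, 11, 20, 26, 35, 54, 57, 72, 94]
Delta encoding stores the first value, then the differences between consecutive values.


First value: 6
Deltas:
  11 - 6 = 5
  20 - 11 = 9
  26 - 20 = 6
  35 - 26 = 9
  54 - 35 = 19
  57 - 54 = 3
  72 - 57 = 15
  94 - 72 = 22


Delta encoded: [6, 5, 9, 6, 9, 19, 3, 15, 22]


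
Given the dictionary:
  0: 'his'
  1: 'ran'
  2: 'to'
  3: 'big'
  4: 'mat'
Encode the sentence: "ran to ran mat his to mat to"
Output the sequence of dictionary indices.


Look up each word in the dictionary:
  'ran' -> 1
  'to' -> 2
  'ran' -> 1
  'mat' -> 4
  'his' -> 0
  'to' -> 2
  'mat' -> 4
  'to' -> 2

Encoded: [1, 2, 1, 4, 0, 2, 4, 2]


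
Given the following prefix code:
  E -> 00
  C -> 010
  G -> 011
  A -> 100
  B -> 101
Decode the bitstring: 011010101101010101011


Decoding step by step:
Bits 011 -> G
Bits 010 -> C
Bits 101 -> B
Bits 101 -> B
Bits 010 -> C
Bits 101 -> B
Bits 011 -> G


Decoded message: GCBBCBG


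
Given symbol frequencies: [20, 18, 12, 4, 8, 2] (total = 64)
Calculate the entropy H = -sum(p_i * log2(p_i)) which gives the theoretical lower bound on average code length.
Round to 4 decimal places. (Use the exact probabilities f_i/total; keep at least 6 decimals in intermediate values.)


Per-symbol terms -p_i * log2(p_i) with p_i = f_i/64:
  p = 20/64 = 0.312500: log2(p) = -1.678072, -p*log2(p) = 0.524397
  p = 18/64 = 0.281250: log2(p) = -1.830075, -p*log2(p) = 0.514709
  p = 12/64 = 0.187500: log2(p) = -2.415037, -p*log2(p) = 0.452820
  p = 4/64 = 0.062500: log2(p) = -4.000000, -p*log2(p) = 0.250000
  p = 8/64 = 0.125000: log2(p) = -3.000000, -p*log2(p) = 0.375000
  p = 2/64 = 0.031250: log2(p) = -5.000000, -p*log2(p) = 0.156250
H = 0.524397 + 0.514709 + 0.452820 + 0.250000 + 0.375000 + 0.156250 = 2.273176

H = 2.2732 bits/symbol


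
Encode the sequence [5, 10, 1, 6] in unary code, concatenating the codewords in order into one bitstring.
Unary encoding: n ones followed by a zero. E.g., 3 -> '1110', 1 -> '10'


Encode each number as n ones followed by a terminating 0:
  5 -> 111110 (6 bits)
  10 -> 11111111110 (11 bits)
  1 -> 10 (2 bits)
  6 -> 1111110 (7 bits)
Total length = 6 + 11 + 2 + 7 = 26 bits.

Unary([5, 10, 1, 6]) = 11111011111111110101111110 (26 bits)


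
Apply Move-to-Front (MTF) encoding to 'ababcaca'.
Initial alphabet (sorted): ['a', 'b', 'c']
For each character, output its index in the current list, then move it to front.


MTF encoding:
'a': index 0 in ['a', 'b', 'c'] -> ['a', 'b', 'c']
'b': index 1 in ['a', 'b', 'c'] -> ['b', 'a', 'c']
'a': index 1 in ['b', 'a', 'c'] -> ['a', 'b', 'c']
'b': index 1 in ['a', 'b', 'c'] -> ['b', 'a', 'c']
'c': index 2 in ['b', 'a', 'c'] -> ['c', 'b', 'a']
'a': index 2 in ['c', 'b', 'a'] -> ['a', 'c', 'b']
'c': index 1 in ['a', 'c', 'b'] -> ['c', 'a', 'b']
'a': index 1 in ['c', 'a', 'b'] -> ['a', 'c', 'b']


Output: [0, 1, 1, 1, 2, 2, 1, 1]


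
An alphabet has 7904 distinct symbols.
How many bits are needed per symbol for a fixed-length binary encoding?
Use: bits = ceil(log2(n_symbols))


log2(7904) = 12.9484
Bracket: 2^12 = 4096 < 7904 <= 2^13 = 8192
So ceil(log2(7904)) = 13

bits = ceil(log2(7904)) = ceil(12.9484) = 13 bits


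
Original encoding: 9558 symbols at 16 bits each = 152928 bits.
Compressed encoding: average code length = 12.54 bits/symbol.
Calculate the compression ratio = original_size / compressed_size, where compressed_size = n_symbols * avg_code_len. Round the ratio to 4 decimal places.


original_size = n_symbols * orig_bits = 9558 * 16 = 152928 bits
compressed_size = n_symbols * avg_code_len = 9558 * 12.54 = 119857.32 bits
ratio = original_size / compressed_size = 152928 / 119857.32 = 1.2759

Compression ratio = 1.2759


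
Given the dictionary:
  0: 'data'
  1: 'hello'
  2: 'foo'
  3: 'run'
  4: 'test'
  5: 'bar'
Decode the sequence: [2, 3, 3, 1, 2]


Look up each index in the dictionary:
  2 -> 'foo'
  3 -> 'run'
  3 -> 'run'
  1 -> 'hello'
  2 -> 'foo'

Decoded: "foo run run hello foo"


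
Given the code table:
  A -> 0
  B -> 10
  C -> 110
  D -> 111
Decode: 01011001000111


Decoding:
0 -> A
10 -> B
110 -> C
0 -> A
10 -> B
0 -> A
0 -> A
111 -> D


Result: ABCABAAD


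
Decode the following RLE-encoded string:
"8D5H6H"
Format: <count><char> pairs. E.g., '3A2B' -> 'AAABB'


Expanding each <count><char> pair:
  8D -> 'DDDDDDDD'
  5H -> 'HHHHH'
  6H -> 'HHHHHH'

Decoded = DDDDDDDDHHHHHHHHHHH


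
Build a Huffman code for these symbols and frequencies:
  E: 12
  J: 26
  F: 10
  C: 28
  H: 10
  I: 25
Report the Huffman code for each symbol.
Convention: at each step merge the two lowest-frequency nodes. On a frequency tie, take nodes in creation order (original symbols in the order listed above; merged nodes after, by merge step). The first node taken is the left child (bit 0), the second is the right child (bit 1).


Huffman tree construction:
Step 1: Merge F(10) + H(10) = 20
Step 2: Merge E(12) + (F+H)(20) = 32
Step 3: Merge I(25) + J(26) = 51
Step 4: Merge C(28) + (E+(F+H))(32) = 60
Step 5: Merge (I+J)(51) + (C+(E+(F+H)))(60) = 111
Read each symbol's code off the tree from the root (left child = 0, right child = 1).

Codes:
  E: 110 (length 3)
  J: 01 (length 2)
  F: 1110 (length 4)
  C: 10 (length 2)
  H: 1111 (length 4)
  I: 00 (length 2)
Average code length: 274/111 = 2.4685 bits/symbol


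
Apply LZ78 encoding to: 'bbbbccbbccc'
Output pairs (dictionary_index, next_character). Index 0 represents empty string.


LZ78 encoding steps:
Dictionary: {0: ''}
Step 1: w='' (idx 0), next='b' -> output (0, 'b'), add 'b' as idx 1
Step 2: w='b' (idx 1), next='b' -> output (1, 'b'), add 'bb' as idx 2
Step 3: w='b' (idx 1), next='c' -> output (1, 'c'), add 'bc' as idx 3
Step 4: w='' (idx 0), next='c' -> output (0, 'c'), add 'c' as idx 4
Step 5: w='bb' (idx 2), next='c' -> output (2, 'c'), add 'bbc' as idx 5
Step 6: w='c' (idx 4), next='c' -> output (4, 'c'), add 'cc' as idx 6


Encoded: [(0, 'b'), (1, 'b'), (1, 'c'), (0, 'c'), (2, 'c'), (4, 'c')]


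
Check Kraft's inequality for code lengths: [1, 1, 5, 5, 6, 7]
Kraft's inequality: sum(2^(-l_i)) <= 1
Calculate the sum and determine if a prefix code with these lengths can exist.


Sum = 2^(-1) + 2^(-1) + 2^(-5) + 2^(-5) + 2^(-6) + 2^(-7)
    = 0.5 + 0.5 + 0.03125 + 0.03125 + 0.015625 + 0.0078125
    = 139/128 = 1.0859375
Since 1.0859375 > 1, Kraft's inequality is NOT satisfied.
A prefix code with these lengths CANNOT exist.

Kraft sum = 1.0859375. Not satisfied.


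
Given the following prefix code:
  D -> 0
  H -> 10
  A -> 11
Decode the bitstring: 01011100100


Decoding step by step:
Bits 0 -> D
Bits 10 -> H
Bits 11 -> A
Bits 10 -> H
Bits 0 -> D
Bits 10 -> H
Bits 0 -> D


Decoded message: DHAHDHD


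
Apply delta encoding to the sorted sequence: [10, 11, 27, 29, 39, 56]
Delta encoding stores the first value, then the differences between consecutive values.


First value: 10
Deltas:
  11 - 10 = 1
  27 - 11 = 16
  29 - 27 = 2
  39 - 29 = 10
  56 - 39 = 17


Delta encoded: [10, 1, 16, 2, 10, 17]


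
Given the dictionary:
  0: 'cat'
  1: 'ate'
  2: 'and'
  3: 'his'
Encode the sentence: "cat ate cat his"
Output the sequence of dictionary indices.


Look up each word in the dictionary:
  'cat' -> 0
  'ate' -> 1
  'cat' -> 0
  'his' -> 3

Encoded: [0, 1, 0, 3]


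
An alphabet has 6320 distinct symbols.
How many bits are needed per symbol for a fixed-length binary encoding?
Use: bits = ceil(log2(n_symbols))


log2(6320) = 12.6257
Bracket: 2^12 = 4096 < 6320 <= 2^13 = 8192
So ceil(log2(6320)) = 13

bits = ceil(log2(6320)) = ceil(12.6257) = 13 bits


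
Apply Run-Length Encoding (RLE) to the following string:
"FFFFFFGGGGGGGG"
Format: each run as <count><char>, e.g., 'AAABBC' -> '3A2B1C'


Scanning runs left to right:
  i=0: run of 'F' x 6 -> '6F'
  i=6: run of 'G' x 8 -> '8G'

RLE = 6F8G


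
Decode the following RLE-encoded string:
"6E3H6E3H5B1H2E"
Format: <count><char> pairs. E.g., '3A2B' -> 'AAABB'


Expanding each <count><char> pair:
  6E -> 'EEEEEE'
  3H -> 'HHH'
  6E -> 'EEEEEE'
  3H -> 'HHH'
  5B -> 'BBBBB'
  1H -> 'H'
  2E -> 'EE'

Decoded = EEEEEEHHHEEEEEEHHHBBBBBHEE


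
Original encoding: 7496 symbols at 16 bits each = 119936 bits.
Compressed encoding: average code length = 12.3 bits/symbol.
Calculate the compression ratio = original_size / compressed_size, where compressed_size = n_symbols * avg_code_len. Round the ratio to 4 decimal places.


original_size = n_symbols * orig_bits = 7496 * 16 = 119936 bits
compressed_size = n_symbols * avg_code_len = 7496 * 12.3 = 92200.8 bits
ratio = original_size / compressed_size = 119936 / 92200.8 = 1.3008

Compression ratio = 1.3008


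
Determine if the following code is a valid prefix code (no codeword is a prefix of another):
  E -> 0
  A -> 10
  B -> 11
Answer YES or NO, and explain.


Checking each pair (does one codeword prefix another?):
  E='0' vs A='10': no prefix
  E='0' vs B='11': no prefix
  A='10' vs E='0': no prefix
  A='10' vs B='11': no prefix
  B='11' vs E='0': no prefix
  B='11' vs A='10': no prefix
No violation found over all pairs.

YES -- this is a valid prefix code. No codeword is a prefix of any other codeword.


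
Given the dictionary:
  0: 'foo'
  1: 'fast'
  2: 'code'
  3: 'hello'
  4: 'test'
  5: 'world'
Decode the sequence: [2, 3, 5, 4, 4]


Look up each index in the dictionary:
  2 -> 'code'
  3 -> 'hello'
  5 -> 'world'
  4 -> 'test'
  4 -> 'test'

Decoded: "code hello world test test"


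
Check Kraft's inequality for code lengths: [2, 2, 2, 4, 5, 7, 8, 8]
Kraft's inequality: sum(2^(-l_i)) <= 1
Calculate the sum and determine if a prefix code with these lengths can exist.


Sum = 2^(-2) + 2^(-2) + 2^(-2) + 2^(-4) + 2^(-5) + 2^(-7) + 2^(-8) + 2^(-8)
    = 0.25 + 0.25 + 0.25 + 0.0625 + 0.03125 + 0.0078125 + 0.00390625 + 0.00390625
    = 220/256 = 0.859375
Since 0.859375 <= 1, Kraft's inequality IS satisfied.
A prefix code with these lengths CAN exist.

Kraft sum = 0.859375. Satisfied.


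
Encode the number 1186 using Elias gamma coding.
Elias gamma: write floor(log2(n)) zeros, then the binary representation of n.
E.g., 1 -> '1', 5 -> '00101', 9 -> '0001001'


num_bits = floor(log2(1186)) + 1 = 11
leading_zeros = num_bits - 1 = 10
binary(1186) = 10010100010

Elias gamma(1186) = '0000000000' + '10010100010' = 000000000010010100010 (21 bits)


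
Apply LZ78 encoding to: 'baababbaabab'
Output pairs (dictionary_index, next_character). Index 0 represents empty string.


LZ78 encoding steps:
Dictionary: {0: ''}
Step 1: w='' (idx 0), next='b' -> output (0, 'b'), add 'b' as idx 1
Step 2: w='' (idx 0), next='a' -> output (0, 'a'), add 'a' as idx 2
Step 3: w='a' (idx 2), next='b' -> output (2, 'b'), add 'ab' as idx 3
Step 4: w='ab' (idx 3), next='b' -> output (3, 'b'), add 'abb' as idx 4
Step 5: w='a' (idx 2), next='a' -> output (2, 'a'), add 'aa' as idx 5
Step 6: w='b' (idx 1), next='a' -> output (1, 'a'), add 'ba' as idx 6
Step 7: w='b' (idx 1), end of input -> output (1, '')


Encoded: [(0, 'b'), (0, 'a'), (2, 'b'), (3, 'b'), (2, 'a'), (1, 'a'), (1, '')]


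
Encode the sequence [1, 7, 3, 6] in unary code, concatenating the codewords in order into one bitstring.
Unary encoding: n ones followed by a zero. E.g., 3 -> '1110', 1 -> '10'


Encode each number as n ones followed by a terminating 0:
  1 -> 10 (2 bits)
  7 -> 11111110 (8 bits)
  3 -> 1110 (4 bits)
  6 -> 1111110 (7 bits)
Total length = 2 + 8 + 4 + 7 = 21 bits.

Unary([1, 7, 3, 6]) = 101111111011101111110 (21 bits)


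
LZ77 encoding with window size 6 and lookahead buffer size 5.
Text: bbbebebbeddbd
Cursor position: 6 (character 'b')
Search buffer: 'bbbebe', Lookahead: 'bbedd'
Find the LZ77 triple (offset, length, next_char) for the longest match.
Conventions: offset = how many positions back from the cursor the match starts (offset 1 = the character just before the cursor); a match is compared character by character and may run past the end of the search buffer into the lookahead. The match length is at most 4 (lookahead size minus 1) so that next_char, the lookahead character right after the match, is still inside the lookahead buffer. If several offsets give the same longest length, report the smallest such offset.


Try each offset into the search buffer:
  offset=1 (pos 5, char 'e'): match length 0
  offset=2 (pos 4, char 'b'): match length 1
  offset=3 (pos 3, char 'e'): match length 0
  offset=4 (pos 2, char 'b'): match length 1
  offset=5 (pos 1, char 'b'): match length 3
  offset=6 (pos 0, char 'b'): match length 2
Longest match has length 3 at offset 5.
next_char = character at position 6 + 3 = 9 -> 'd'

Best match: offset=5, length=3 (matching 'bbe' starting at position 1)
LZ77 triple: (5, 3, 'd')


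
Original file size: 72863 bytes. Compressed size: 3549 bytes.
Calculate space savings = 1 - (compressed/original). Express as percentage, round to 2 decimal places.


ratio = compressed/original = 3549/72863 = 0.048708
savings = 1 - ratio = 1 - 0.048708 = 0.951292
as a percentage: 0.951292 * 100 = 95.13%

Space savings = 1 - 3549/72863 = 95.13%


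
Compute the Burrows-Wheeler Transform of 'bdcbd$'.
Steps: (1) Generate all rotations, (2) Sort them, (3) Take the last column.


Rotations (sorted):
  0: $bdcbd -> last char: d
  1: bd$bdc -> last char: c
  2: bdcbd$ -> last char: $
  3: cbd$bd -> last char: d
  4: d$bdcb -> last char: b
  5: dcbd$b -> last char: b


BWT = dc$dbb


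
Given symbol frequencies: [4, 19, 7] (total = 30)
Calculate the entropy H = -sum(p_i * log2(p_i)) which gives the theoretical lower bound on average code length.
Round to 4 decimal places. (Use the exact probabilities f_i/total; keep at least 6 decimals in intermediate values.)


Per-symbol terms -p_i * log2(p_i) with p_i = f_i/30:
  p = 4/30 = 0.133333: log2(p) = -2.906891, -p*log2(p) = 0.387585
  p = 19/30 = 0.633333: log2(p) = -0.658963, -p*log2(p) = 0.417343
  p = 7/30 = 0.233333: log2(p) = -2.099536, -p*log2(p) = 0.489892
H = 0.387585 + 0.417343 + 0.489892 = 1.294820

H = 1.2948 bits/symbol


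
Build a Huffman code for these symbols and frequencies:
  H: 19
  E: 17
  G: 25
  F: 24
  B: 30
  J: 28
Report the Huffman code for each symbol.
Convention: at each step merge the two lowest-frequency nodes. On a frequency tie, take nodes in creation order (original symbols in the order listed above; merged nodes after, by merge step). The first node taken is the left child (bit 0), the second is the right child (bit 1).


Huffman tree construction:
Step 1: Merge E(17) + H(19) = 36
Step 2: Merge F(24) + G(25) = 49
Step 3: Merge J(28) + B(30) = 58
Step 4: Merge (E+H)(36) + (F+G)(49) = 85
Step 5: Merge (J+B)(58) + ((E+H)+(F+G))(85) = 143
Read each symbol's code off the tree from the root (left child = 0, right child = 1).

Codes:
  H: 101 (length 3)
  E: 100 (length 3)
  G: 111 (length 3)
  F: 110 (length 3)
  B: 01 (length 2)
  J: 00 (length 2)
Average code length: 371/143 = 2.5944 bits/symbol


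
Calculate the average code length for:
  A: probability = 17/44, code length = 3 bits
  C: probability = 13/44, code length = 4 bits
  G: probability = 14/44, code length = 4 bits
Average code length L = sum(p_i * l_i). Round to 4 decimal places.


Weighted contributions p_i * l_i:
  A: (17/44) * 3 = 51/44
  C: (13/44) * 4 = 52/44
  G: (14/44) * 4 = 56/44
Sum = (51 + 52 + 56)/44 = 159/44

L = 159/44 = 3.6136 bits/symbol


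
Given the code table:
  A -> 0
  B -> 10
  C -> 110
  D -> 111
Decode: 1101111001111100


Decoding:
110 -> C
111 -> D
10 -> B
0 -> A
111 -> D
110 -> C
0 -> A


Result: CDBADCA


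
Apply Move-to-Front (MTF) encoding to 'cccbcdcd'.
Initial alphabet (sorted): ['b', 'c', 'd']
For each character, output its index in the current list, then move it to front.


MTF encoding:
'c': index 1 in ['b', 'c', 'd'] -> ['c', 'b', 'd']
'c': index 0 in ['c', 'b', 'd'] -> ['c', 'b', 'd']
'c': index 0 in ['c', 'b', 'd'] -> ['c', 'b', 'd']
'b': index 1 in ['c', 'b', 'd'] -> ['b', 'c', 'd']
'c': index 1 in ['b', 'c', 'd'] -> ['c', 'b', 'd']
'd': index 2 in ['c', 'b', 'd'] -> ['d', 'c', 'b']
'c': index 1 in ['d', 'c', 'b'] -> ['c', 'd', 'b']
'd': index 1 in ['c', 'd', 'b'] -> ['d', 'c', 'b']


Output: [1, 0, 0, 1, 1, 2, 1, 1]


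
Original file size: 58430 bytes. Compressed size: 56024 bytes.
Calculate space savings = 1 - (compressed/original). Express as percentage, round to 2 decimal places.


ratio = compressed/original = 56024/58430 = 0.958823
savings = 1 - ratio = 1 - 0.958823 = 0.041177
as a percentage: 0.041177 * 100 = 4.12%

Space savings = 1 - 56024/58430 = 4.12%


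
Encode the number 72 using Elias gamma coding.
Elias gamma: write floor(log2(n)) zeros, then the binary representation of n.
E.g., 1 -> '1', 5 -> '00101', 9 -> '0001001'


num_bits = floor(log2(72)) + 1 = 7
leading_zeros = num_bits - 1 = 6
binary(72) = 1001000

Elias gamma(72) = '000000' + '1001000' = 0000001001000 (13 bits)


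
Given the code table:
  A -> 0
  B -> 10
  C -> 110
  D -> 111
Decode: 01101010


Decoding:
0 -> A
110 -> C
10 -> B
10 -> B


Result: ACBB


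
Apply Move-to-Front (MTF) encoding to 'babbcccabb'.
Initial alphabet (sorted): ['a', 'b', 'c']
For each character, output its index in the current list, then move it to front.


MTF encoding:
'b': index 1 in ['a', 'b', 'c'] -> ['b', 'a', 'c']
'a': index 1 in ['b', 'a', 'c'] -> ['a', 'b', 'c']
'b': index 1 in ['a', 'b', 'c'] -> ['b', 'a', 'c']
'b': index 0 in ['b', 'a', 'c'] -> ['b', 'a', 'c']
'c': index 2 in ['b', 'a', 'c'] -> ['c', 'b', 'a']
'c': index 0 in ['c', 'b', 'a'] -> ['c', 'b', 'a']
'c': index 0 in ['c', 'b', 'a'] -> ['c', 'b', 'a']
'a': index 2 in ['c', 'b', 'a'] -> ['a', 'c', 'b']
'b': index 2 in ['a', 'c', 'b'] -> ['b', 'a', 'c']
'b': index 0 in ['b', 'a', 'c'] -> ['b', 'a', 'c']


Output: [1, 1, 1, 0, 2, 0, 0, 2, 2, 0]


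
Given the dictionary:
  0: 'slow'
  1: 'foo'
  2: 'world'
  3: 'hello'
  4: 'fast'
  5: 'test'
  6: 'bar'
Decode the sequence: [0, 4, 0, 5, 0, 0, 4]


Look up each index in the dictionary:
  0 -> 'slow'
  4 -> 'fast'
  0 -> 'slow'
  5 -> 'test'
  0 -> 'slow'
  0 -> 'slow'
  4 -> 'fast'

Decoded: "slow fast slow test slow slow fast"


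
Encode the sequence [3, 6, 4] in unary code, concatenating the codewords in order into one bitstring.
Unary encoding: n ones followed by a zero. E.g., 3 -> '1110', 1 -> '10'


Encode each number as n ones followed by a terminating 0:
  3 -> 1110 (4 bits)
  6 -> 1111110 (7 bits)
  4 -> 11110 (5 bits)
Total length = 4 + 7 + 5 = 16 bits.

Unary([3, 6, 4]) = 1110111111011110 (16 bits)


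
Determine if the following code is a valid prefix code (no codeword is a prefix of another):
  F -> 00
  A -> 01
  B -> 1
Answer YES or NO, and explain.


Checking each pair (does one codeword prefix another?):
  F='00' vs A='01': no prefix
  F='00' vs B='1': no prefix
  A='01' vs F='00': no prefix
  A='01' vs B='1': no prefix
  B='1' vs F='00': no prefix
  B='1' vs A='01': no prefix
No violation found over all pairs.

YES -- this is a valid prefix code. No codeword is a prefix of any other codeword.


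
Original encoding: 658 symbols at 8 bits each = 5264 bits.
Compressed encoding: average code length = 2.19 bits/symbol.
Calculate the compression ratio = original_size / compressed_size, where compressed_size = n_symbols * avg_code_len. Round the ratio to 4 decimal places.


original_size = n_symbols * orig_bits = 658 * 8 = 5264 bits
compressed_size = n_symbols * avg_code_len = 658 * 2.19 = 1441.02 bits
ratio = original_size / compressed_size = 5264 / 1441.02 = 3.653

Compression ratio = 3.653


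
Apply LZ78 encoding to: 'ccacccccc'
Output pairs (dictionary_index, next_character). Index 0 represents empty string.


LZ78 encoding steps:
Dictionary: {0: ''}
Step 1: w='' (idx 0), next='c' -> output (0, 'c'), add 'c' as idx 1
Step 2: w='c' (idx 1), next='a' -> output (1, 'a'), add 'ca' as idx 2
Step 3: w='c' (idx 1), next='c' -> output (1, 'c'), add 'cc' as idx 3
Step 4: w='cc' (idx 3), next='c' -> output (3, 'c'), add 'ccc' as idx 4
Step 5: w='c' (idx 1), end of input -> output (1, '')


Encoded: [(0, 'c'), (1, 'a'), (1, 'c'), (3, 'c'), (1, '')]


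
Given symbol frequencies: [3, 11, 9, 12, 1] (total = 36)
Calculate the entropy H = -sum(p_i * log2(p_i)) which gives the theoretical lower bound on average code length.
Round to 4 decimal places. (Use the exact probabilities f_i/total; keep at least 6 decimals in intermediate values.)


Per-symbol terms -p_i * log2(p_i) with p_i = f_i/36:
  p = 3/36 = 0.083333: log2(p) = -3.584963, -p*log2(p) = 0.298747
  p = 11/36 = 0.305556: log2(p) = -1.710493, -p*log2(p) = 0.522651
  p = 9/36 = 0.250000: log2(p) = -2.000000, -p*log2(p) = 0.500000
  p = 12/36 = 0.333333: log2(p) = -1.584963, -p*log2(p) = 0.528321
  p = 1/36 = 0.027778: log2(p) = -5.169925, -p*log2(p) = 0.143609
H = 0.298747 + 0.522651 + 0.500000 + 0.528321 + 0.143609 = 1.993328

H = 1.9933 bits/symbol


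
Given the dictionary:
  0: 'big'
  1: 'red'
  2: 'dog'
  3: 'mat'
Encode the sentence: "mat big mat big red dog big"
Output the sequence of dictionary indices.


Look up each word in the dictionary:
  'mat' -> 3
  'big' -> 0
  'mat' -> 3
  'big' -> 0
  'red' -> 1
  'dog' -> 2
  'big' -> 0

Encoded: [3, 0, 3, 0, 1, 2, 0]


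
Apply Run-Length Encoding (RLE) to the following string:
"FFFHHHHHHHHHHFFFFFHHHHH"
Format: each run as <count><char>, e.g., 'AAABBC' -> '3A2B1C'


Scanning runs left to right:
  i=0: run of 'F' x 3 -> '3F'
  i=3: run of 'H' x 10 -> '10H'
  i=13: run of 'F' x 5 -> '5F'
  i=18: run of 'H' x 5 -> '5H'

RLE = 3F10H5F5H


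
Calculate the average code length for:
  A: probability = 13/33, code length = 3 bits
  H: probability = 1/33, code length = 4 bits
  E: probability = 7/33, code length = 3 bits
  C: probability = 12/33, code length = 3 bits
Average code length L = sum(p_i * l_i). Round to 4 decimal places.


Weighted contributions p_i * l_i:
  A: (13/33) * 3 = 39/33
  H: (1/33) * 4 = 4/33
  E: (7/33) * 3 = 21/33
  C: (12/33) * 3 = 36/33
Sum = (39 + 4 + 21 + 36)/33 = 100/33

L = 100/33 = 3.0303 bits/symbol


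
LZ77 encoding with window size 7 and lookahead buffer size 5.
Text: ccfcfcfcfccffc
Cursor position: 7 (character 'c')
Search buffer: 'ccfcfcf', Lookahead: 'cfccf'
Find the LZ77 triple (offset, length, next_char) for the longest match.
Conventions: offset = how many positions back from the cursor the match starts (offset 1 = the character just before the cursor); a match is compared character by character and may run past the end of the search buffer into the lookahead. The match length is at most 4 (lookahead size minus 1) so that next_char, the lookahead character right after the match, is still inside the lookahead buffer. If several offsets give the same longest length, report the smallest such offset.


Try each offset into the search buffer:
  offset=1 (pos 6, char 'f'): match length 0
  offset=2 (pos 5, char 'c'): match length 3
  offset=3 (pos 4, char 'f'): match length 0
  offset=4 (pos 3, char 'c'): match length 3
  offset=5 (pos 2, char 'f'): match length 0
  offset=6 (pos 1, char 'c'): match length 3
  offset=7 (pos 0, char 'c'): match length 1
Longest match has length 3, found at offsets 2, 4, 6; take the smallest, offset 2.
next_char = character at position 7 + 3 = 10 -> 'c'

Best match: offset=2, length=3 (matching 'cfc' starting at position 5)
LZ77 triple: (2, 3, 'c')


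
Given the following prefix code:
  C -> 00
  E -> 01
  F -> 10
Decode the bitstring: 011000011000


Decoding step by step:
Bits 01 -> E
Bits 10 -> F
Bits 00 -> C
Bits 01 -> E
Bits 10 -> F
Bits 00 -> C


Decoded message: EFCEFC


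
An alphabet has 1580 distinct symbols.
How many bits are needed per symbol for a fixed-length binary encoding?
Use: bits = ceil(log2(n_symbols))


log2(1580) = 10.6257
Bracket: 2^10 = 1024 < 1580 <= 2^11 = 2048
So ceil(log2(1580)) = 11

bits = ceil(log2(1580)) = ceil(10.6257) = 11 bits


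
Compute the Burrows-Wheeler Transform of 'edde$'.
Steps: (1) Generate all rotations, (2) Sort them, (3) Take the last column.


Rotations (sorted):
  0: $edde -> last char: e
  1: dde$e -> last char: e
  2: de$ed -> last char: d
  3: e$edd -> last char: d
  4: edde$ -> last char: $


BWT = eedd$


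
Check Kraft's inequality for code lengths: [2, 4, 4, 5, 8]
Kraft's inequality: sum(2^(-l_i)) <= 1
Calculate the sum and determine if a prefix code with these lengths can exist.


Sum = 2^(-2) + 2^(-4) + 2^(-4) + 2^(-5) + 2^(-8)
    = 0.25 + 0.0625 + 0.0625 + 0.03125 + 0.00390625
    = 105/256 = 0.41015625
Since 0.41015625 <= 1, Kraft's inequality IS satisfied.
A prefix code with these lengths CAN exist.

Kraft sum = 0.41015625. Satisfied.


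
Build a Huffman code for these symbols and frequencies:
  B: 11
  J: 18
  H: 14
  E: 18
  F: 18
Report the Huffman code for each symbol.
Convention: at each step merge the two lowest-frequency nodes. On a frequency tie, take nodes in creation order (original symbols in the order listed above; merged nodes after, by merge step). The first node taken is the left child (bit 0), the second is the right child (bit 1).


Huffman tree construction:
Step 1: Merge B(11) + H(14) = 25
Step 2: Merge J(18) + E(18) = 36
Step 3: Merge F(18) + (B+H)(25) = 43
Step 4: Merge (J+E)(36) + (F+(B+H))(43) = 79
Read each symbol's code off the tree from the root (left child = 0, right child = 1).

Codes:
  B: 110 (length 3)
  J: 00 (length 2)
  H: 111 (length 3)
  E: 01 (length 2)
  F: 10 (length 2)
Average code length: 183/79 = 2.3165 bits/symbol


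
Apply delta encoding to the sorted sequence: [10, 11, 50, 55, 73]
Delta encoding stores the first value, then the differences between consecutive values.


First value: 10
Deltas:
  11 - 10 = 1
  50 - 11 = 39
  55 - 50 = 5
  73 - 55 = 18


Delta encoded: [10, 1, 39, 5, 18]


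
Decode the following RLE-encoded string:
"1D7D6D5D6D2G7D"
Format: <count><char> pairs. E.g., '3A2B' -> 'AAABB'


Expanding each <count><char> pair:
  1D -> 'D'
  7D -> 'DDDDDDD'
  6D -> 'DDDDDD'
  5D -> 'DDDDD'
  6D -> 'DDDDDD'
  2G -> 'GG'
  7D -> 'DDDDDDD'

Decoded = DDDDDDDDDDDDDDDDDDDDDDDDDGGDDDDDDD


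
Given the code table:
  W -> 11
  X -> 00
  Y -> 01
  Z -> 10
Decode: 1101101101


Decoding:
11 -> W
01 -> Y
10 -> Z
11 -> W
01 -> Y


Result: WYZWY


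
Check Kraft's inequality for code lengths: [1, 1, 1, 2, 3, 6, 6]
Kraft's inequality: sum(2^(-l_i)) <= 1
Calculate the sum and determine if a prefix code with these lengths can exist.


Sum = 2^(-1) + 2^(-1) + 2^(-1) + 2^(-2) + 2^(-3) + 2^(-6) + 2^(-6)
    = 0.5 + 0.5 + 0.5 + 0.25 + 0.125 + 0.015625 + 0.015625
    = 122/64 = 1.90625
Since 1.90625 > 1, Kraft's inequality is NOT satisfied.
A prefix code with these lengths CANNOT exist.

Kraft sum = 1.90625. Not satisfied.


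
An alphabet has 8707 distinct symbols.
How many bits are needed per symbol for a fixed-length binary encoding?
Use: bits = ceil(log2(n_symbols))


log2(8707) = 13.088
Bracket: 2^13 = 8192 < 8707 <= 2^14 = 16384
So ceil(log2(8707)) = 14

bits = ceil(log2(8707)) = ceil(13.088) = 14 bits


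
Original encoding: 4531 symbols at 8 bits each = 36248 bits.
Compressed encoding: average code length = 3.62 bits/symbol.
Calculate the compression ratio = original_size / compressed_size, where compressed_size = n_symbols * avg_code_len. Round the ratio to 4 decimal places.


original_size = n_symbols * orig_bits = 4531 * 8 = 36248 bits
compressed_size = n_symbols * avg_code_len = 4531 * 3.62 = 16402.22 bits
ratio = original_size / compressed_size = 36248 / 16402.22 = 2.2099

Compression ratio = 2.2099


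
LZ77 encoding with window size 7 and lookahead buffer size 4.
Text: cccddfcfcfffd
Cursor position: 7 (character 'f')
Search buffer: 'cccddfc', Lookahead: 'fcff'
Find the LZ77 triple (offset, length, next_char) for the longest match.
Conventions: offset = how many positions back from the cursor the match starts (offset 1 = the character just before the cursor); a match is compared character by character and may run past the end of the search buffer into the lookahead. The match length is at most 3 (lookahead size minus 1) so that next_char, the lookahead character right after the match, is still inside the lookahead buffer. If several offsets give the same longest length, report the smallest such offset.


Try each offset into the search buffer:
  offset=1 (pos 6, char 'c'): match length 0
  offset=2 (pos 5, char 'f'): match length 3
  offset=3 (pos 4, char 'd'): match length 0
  offset=4 (pos 3, char 'd'): match length 0
  offset=5 (pos 2, char 'c'): match length 0
  offset=6 (pos 1, char 'c'): match length 0
  offset=7 (pos 0, char 'c'): match length 0
Longest match has length 3 at offset 2.
next_char = character at position 7 + 3 = 10 -> 'f'

Best match: offset=2, length=3 (matching 'fcf' starting at position 5)
LZ77 triple: (2, 3, 'f')


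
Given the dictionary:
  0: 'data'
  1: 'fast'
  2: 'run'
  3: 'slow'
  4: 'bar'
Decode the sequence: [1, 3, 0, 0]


Look up each index in the dictionary:
  1 -> 'fast'
  3 -> 'slow'
  0 -> 'data'
  0 -> 'data'

Decoded: "fast slow data data"


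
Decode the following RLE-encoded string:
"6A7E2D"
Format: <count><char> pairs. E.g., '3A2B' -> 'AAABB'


Expanding each <count><char> pair:
  6A -> 'AAAAAA'
  7E -> 'EEEEEEE'
  2D -> 'DD'

Decoded = AAAAAAEEEEEEEDD


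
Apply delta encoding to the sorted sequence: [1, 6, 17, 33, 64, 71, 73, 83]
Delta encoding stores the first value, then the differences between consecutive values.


First value: 1
Deltas:
  6 - 1 = 5
  17 - 6 = 11
  33 - 17 = 16
  64 - 33 = 31
  71 - 64 = 7
  73 - 71 = 2
  83 - 73 = 10


Delta encoded: [1, 5, 11, 16, 31, 7, 2, 10]


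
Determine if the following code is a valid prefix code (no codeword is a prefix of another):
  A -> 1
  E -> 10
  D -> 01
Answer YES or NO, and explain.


Checking each pair (does one codeword prefix another?):
  A='1' vs E='10': prefix -- VIOLATION

NO -- this is NOT a valid prefix code. A (1) is a prefix of E (10).


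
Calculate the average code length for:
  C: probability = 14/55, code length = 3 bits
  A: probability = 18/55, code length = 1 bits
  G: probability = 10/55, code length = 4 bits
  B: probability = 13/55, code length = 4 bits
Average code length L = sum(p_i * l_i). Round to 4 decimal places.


Weighted contributions p_i * l_i:
  C: (14/55) * 3 = 42/55
  A: (18/55) * 1 = 18/55
  G: (10/55) * 4 = 40/55
  B: (13/55) * 4 = 52/55
Sum = (42 + 18 + 40 + 52)/55 = 152/55

L = 152/55 = 2.7636 bits/symbol


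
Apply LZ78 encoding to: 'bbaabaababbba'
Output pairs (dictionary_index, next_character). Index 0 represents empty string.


LZ78 encoding steps:
Dictionary: {0: ''}
Step 1: w='' (idx 0), next='b' -> output (0, 'b'), add 'b' as idx 1
Step 2: w='b' (idx 1), next='a' -> output (1, 'a'), add 'ba' as idx 2
Step 3: w='' (idx 0), next='a' -> output (0, 'a'), add 'a' as idx 3
Step 4: w='ba' (idx 2), next='a' -> output (2, 'a'), add 'baa' as idx 4
Step 5: w='ba' (idx 2), next='b' -> output (2, 'b'), add 'bab' as idx 5
Step 6: w='b' (idx 1), next='b' -> output (1, 'b'), add 'bb' as idx 6
Step 7: w='a' (idx 3), end of input -> output (3, '')


Encoded: [(0, 'b'), (1, 'a'), (0, 'a'), (2, 'a'), (2, 'b'), (1, 'b'), (3, '')]


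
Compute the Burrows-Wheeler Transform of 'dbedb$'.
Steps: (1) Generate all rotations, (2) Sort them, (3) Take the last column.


Rotations (sorted):
  0: $dbedb -> last char: b
  1: b$dbed -> last char: d
  2: bedb$d -> last char: d
  3: db$dbe -> last char: e
  4: dbedb$ -> last char: $
  5: edb$db -> last char: b


BWT = bdde$b


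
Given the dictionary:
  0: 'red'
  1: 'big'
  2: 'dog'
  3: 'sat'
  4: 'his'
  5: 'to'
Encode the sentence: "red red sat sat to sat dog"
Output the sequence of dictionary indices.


Look up each word in the dictionary:
  'red' -> 0
  'red' -> 0
  'sat' -> 3
  'sat' -> 3
  'to' -> 5
  'sat' -> 3
  'dog' -> 2

Encoded: [0, 0, 3, 3, 5, 3, 2]


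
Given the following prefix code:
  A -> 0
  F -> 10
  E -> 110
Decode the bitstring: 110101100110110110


Decoding step by step:
Bits 110 -> E
Bits 10 -> F
Bits 110 -> E
Bits 0 -> A
Bits 110 -> E
Bits 110 -> E
Bits 110 -> E


Decoded message: EFEAEEE


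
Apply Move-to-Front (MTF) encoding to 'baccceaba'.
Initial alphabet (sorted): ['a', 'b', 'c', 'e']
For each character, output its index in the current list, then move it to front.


MTF encoding:
'b': index 1 in ['a', 'b', 'c', 'e'] -> ['b', 'a', 'c', 'e']
'a': index 1 in ['b', 'a', 'c', 'e'] -> ['a', 'b', 'c', 'e']
'c': index 2 in ['a', 'b', 'c', 'e'] -> ['c', 'a', 'b', 'e']
'c': index 0 in ['c', 'a', 'b', 'e'] -> ['c', 'a', 'b', 'e']
'c': index 0 in ['c', 'a', 'b', 'e'] -> ['c', 'a', 'b', 'e']
'e': index 3 in ['c', 'a', 'b', 'e'] -> ['e', 'c', 'a', 'b']
'a': index 2 in ['e', 'c', 'a', 'b'] -> ['a', 'e', 'c', 'b']
'b': index 3 in ['a', 'e', 'c', 'b'] -> ['b', 'a', 'e', 'c']
'a': index 1 in ['b', 'a', 'e', 'c'] -> ['a', 'b', 'e', 'c']


Output: [1, 1, 2, 0, 0, 3, 2, 3, 1]


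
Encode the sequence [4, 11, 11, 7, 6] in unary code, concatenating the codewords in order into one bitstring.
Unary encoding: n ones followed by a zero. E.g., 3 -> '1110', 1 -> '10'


Encode each number as n ones followed by a terminating 0:
  4 -> 11110 (5 bits)
  11 -> 111111111110 (12 bits)
  11 -> 111111111110 (12 bits)
  7 -> 11111110 (8 bits)
  6 -> 1111110 (7 bits)
Total length = 5 + 12 + 12 + 8 + 7 = 44 bits.

Unary([4, 11, 11, 7, 6]) = 11110111111111110111111111110111111101111110 (44 bits)


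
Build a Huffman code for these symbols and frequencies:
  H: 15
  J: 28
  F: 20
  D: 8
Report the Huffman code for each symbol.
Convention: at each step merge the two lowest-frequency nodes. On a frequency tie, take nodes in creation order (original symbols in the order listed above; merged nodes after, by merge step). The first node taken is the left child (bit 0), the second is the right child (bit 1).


Huffman tree construction:
Step 1: Merge D(8) + H(15) = 23
Step 2: Merge F(20) + (D+H)(23) = 43
Step 3: Merge J(28) + (F+(D+H))(43) = 71
Read each symbol's code off the tree from the root (left child = 0, right child = 1).

Codes:
  H: 111 (length 3)
  J: 0 (length 1)
  F: 10 (length 2)
  D: 110 (length 3)
Average code length: 137/71 = 1.9296 bits/symbol


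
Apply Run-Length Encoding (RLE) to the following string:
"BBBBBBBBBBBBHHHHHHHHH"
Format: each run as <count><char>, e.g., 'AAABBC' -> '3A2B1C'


Scanning runs left to right:
  i=0: run of 'B' x 12 -> '12B'
  i=12: run of 'H' x 9 -> '9H'

RLE = 12B9H


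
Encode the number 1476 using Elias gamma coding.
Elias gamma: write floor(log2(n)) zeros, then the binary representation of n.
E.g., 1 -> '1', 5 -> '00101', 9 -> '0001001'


num_bits = floor(log2(1476)) + 1 = 11
leading_zeros = num_bits - 1 = 10
binary(1476) = 10111000100

Elias gamma(1476) = '0000000000' + '10111000100' = 000000000010111000100 (21 bits)


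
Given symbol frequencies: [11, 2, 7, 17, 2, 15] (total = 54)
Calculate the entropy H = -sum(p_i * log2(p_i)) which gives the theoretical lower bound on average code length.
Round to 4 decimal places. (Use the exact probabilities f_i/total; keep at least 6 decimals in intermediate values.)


Per-symbol terms -p_i * log2(p_i) with p_i = f_i/54:
  p = 11/54 = 0.203704: log2(p) = -2.295456, -p*log2(p) = 0.467593
  p = 2/54 = 0.037037: log2(p) = -4.754888, -p*log2(p) = 0.176107
  p = 7/54 = 0.129630: log2(p) = -2.947533, -p*log2(p) = 0.382088
  p = 17/54 = 0.314815: log2(p) = -1.667425, -p*log2(p) = 0.524930
  p = 2/54 = 0.037037: log2(p) = -4.754888, -p*log2(p) = 0.176107
  p = 15/54 = 0.277778: log2(p) = -1.847997, -p*log2(p) = 0.513332
H = 0.467593 + 0.176107 + 0.382088 + 0.524930 + 0.176107 + 0.513332 = 2.240157

H = 2.2402 bits/symbol


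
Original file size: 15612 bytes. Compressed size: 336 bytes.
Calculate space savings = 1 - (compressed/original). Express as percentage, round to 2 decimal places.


ratio = compressed/original = 336/15612 = 0.021522
savings = 1 - ratio = 1 - 0.021522 = 0.978478
as a percentage: 0.978478 * 100 = 97.85%

Space savings = 1 - 336/15612 = 97.85%


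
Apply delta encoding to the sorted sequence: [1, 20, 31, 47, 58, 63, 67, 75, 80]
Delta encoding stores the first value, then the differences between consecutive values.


First value: 1
Deltas:
  20 - 1 = 19
  31 - 20 = 11
  47 - 31 = 16
  58 - 47 = 11
  63 - 58 = 5
  67 - 63 = 4
  75 - 67 = 8
  80 - 75 = 5


Delta encoded: [1, 19, 11, 16, 11, 5, 4, 8, 5]


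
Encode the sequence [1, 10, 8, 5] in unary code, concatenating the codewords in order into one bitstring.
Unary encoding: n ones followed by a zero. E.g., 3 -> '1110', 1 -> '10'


Encode each number as n ones followed by a terminating 0:
  1 -> 10 (2 bits)
  10 -> 11111111110 (11 bits)
  8 -> 111111110 (9 bits)
  5 -> 111110 (6 bits)
Total length = 2 + 11 + 9 + 6 = 28 bits.

Unary([1, 10, 8, 5]) = 1011111111110111111110111110 (28 bits)


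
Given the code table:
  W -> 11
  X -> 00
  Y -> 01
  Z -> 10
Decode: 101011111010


Decoding:
10 -> Z
10 -> Z
11 -> W
11 -> W
10 -> Z
10 -> Z


Result: ZZWWZZ


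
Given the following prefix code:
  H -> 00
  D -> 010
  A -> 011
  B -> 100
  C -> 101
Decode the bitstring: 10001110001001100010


Decoding step by step:
Bits 100 -> B
Bits 011 -> A
Bits 100 -> B
Bits 010 -> D
Bits 011 -> A
Bits 00 -> H
Bits 010 -> D


Decoded message: BABDAHD
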